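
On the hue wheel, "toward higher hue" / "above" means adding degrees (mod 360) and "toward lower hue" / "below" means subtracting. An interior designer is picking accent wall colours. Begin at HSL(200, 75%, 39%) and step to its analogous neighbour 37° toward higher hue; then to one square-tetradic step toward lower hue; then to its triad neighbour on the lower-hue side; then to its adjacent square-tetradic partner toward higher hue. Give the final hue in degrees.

117°

analog 37° ↑ +37°: 200 + 37 = 237°
square ↓ −90°: 237 − 90 = 147°
triadic ↓ −120°: 147 − 120 = 27°
square ↑ +90°: 27 + 90 = 117°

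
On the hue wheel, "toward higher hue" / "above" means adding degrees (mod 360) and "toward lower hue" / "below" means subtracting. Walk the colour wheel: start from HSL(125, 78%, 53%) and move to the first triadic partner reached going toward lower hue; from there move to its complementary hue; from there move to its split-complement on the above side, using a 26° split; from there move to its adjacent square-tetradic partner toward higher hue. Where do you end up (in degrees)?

121°

triadic ↓ −120°: 125 − 120 = 5°
complement +180°: 5 + 180 = 185°
split-comp 26° ↑ +206°: 185 + 206 = 391 → 391 − 360 = 31°
square ↑ +90°: 31 + 90 = 121°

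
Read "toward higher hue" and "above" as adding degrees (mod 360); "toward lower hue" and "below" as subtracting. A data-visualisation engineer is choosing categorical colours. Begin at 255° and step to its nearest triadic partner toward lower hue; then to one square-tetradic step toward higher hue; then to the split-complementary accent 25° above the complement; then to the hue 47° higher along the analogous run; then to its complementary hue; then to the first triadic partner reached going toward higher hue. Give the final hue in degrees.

triadic ↓ −120°: 255 − 120 = 135°
square ↑ +90°: 135 + 90 = 225°
split-comp 25° ↑ +205°: 225 + 205 = 430 → 430 − 360 = 70°
analog 47° ↑ +47°: 70 + 47 = 117°
complement +180°: 117 + 180 = 297°
triadic ↑ +120°: 297 + 120 = 417 → 417 − 360 = 57°

57°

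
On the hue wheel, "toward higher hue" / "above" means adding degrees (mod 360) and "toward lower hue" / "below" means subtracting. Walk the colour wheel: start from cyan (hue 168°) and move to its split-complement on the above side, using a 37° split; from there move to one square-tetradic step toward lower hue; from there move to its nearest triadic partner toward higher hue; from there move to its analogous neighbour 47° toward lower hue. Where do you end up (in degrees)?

+217° (split-comp 37° ↑): 168 + 217 = 385 → 385 − 360 = 25°
−90° (square ↓): 25 − 90 = -65 → -65 + 360 = 295°
+120° (triadic ↑): 295 + 120 = 415 → 415 − 360 = 55°
−47° (analog 47° ↓): 55 − 47 = 8°

8°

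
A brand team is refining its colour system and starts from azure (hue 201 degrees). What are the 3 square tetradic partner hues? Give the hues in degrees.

291°, 21°, 111°

A square tetradic scheme places four hues every 90°.
201 + 90 = 291°
201 + 180 = 381 → 381 − 360 = 21°
201 + 270 = 471 → 471 − 360 = 111°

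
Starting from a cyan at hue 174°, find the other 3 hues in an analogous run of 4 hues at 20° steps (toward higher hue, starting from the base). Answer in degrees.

Analogous hues sit every 20° along the wheel.
174 + 20 = 194°
174 + 40 = 214°
174 + 60 = 234°

194°, 214°, and 234°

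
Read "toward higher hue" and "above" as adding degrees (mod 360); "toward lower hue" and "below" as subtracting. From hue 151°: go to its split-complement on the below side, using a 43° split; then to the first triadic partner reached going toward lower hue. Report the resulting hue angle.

168°

split-comp 43° ↓ +137°: 151 + 137 = 288°
triadic ↓ −120°: 288 − 120 = 168°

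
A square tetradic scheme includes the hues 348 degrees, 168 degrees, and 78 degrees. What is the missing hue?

A square tetradic scheme places four hues every 90°.
The full set through 78° is {78°, 168°, 258°, 348°}.
Given {78°, 168°, 348°}, the missing hue is 258°.

258°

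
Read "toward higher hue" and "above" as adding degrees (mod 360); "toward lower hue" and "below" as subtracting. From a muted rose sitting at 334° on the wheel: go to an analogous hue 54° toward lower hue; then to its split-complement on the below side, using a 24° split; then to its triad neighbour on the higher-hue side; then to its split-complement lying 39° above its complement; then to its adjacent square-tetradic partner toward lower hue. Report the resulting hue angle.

325°

analog 54° ↓ −54°: 334 − 54 = 280°
split-comp 24° ↓ +156°: 280 + 156 = 436 → 436 − 360 = 76°
triadic ↑ +120°: 76 + 120 = 196°
split-comp 39° ↑ +219°: 196 + 219 = 415 → 415 − 360 = 55°
square ↓ −90°: 55 − 90 = -35 → -35 + 360 = 325°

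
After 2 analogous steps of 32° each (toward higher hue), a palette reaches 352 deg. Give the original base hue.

2 steps of 32° (toward higher hue) give a net shift of +64°.
Start = end − shift: 352 − 64 = 288°

288°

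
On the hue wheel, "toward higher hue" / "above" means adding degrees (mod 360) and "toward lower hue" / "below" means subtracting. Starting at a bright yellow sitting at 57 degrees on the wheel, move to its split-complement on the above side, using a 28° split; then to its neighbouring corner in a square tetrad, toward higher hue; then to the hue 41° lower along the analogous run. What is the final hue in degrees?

314°

57 + 208 = 265°   (split-comp 28° ↑)
265 + 90 = 355°   (square ↑)
355 − 41 = 314°   (analog 41° ↓)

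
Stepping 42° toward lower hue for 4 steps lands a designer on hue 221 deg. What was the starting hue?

29°

4 steps of 42° (toward lower hue) give a net shift of −168°.
Start = end − shift: 221 + 168 = 389 → 389 − 360 = 29°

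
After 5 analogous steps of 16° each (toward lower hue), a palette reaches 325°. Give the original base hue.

45°

5 steps of 16° (toward lower hue) give a net shift of −80°.
Start = end − shift: 325 + 80 = 405 → 405 − 360 = 45°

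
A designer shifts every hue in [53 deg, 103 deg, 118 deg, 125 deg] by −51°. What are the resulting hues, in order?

2°, 52°, 67°, 74°

53 − 51 = 2°
103 − 51 = 52°
118 − 51 = 67°
125 − 51 = 74°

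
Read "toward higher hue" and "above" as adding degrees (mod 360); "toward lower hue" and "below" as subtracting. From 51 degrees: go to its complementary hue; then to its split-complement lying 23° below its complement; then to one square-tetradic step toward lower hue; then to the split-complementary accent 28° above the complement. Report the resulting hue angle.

51 + 180 = 231°   (complement)
231 + 157 = 388 → 388 − 360 = 28°   (split-comp 23° ↓)
28 − 90 = -62 → -62 + 360 = 298°   (square ↓)
298 + 208 = 506 → 506 − 360 = 146°   (split-comp 28° ↑)

146°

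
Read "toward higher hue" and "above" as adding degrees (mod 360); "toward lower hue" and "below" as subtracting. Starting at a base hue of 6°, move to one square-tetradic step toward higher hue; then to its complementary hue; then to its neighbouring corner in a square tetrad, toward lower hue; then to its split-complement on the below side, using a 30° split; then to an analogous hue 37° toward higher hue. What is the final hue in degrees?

+90° (square ↑): 6 + 90 = 96°
+180° (complement): 96 + 180 = 276°
−90° (square ↓): 276 − 90 = 186°
+150° (split-comp 30° ↓): 186 + 150 = 336°
+37° (analog 37° ↑): 336 + 37 = 373 → 373 − 360 = 13°

13°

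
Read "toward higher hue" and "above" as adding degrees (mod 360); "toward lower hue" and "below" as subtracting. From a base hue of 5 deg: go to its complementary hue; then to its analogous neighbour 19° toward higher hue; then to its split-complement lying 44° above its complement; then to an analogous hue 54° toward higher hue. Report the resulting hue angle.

122°

5 + 180 = 185°   (complement)
185 + 19 = 204°   (analog 19° ↑)
204 + 224 = 428 → 428 − 360 = 68°   (split-comp 44° ↑)
68 + 54 = 122°   (analog 54° ↑)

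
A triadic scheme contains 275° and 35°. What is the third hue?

155°

A triad spaces three hues 120° apart.
The full set is {35°, 155°, 275°}.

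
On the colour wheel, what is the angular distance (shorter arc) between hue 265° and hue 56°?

151°

|265 − 56| = 209.
The shorter arc is 360 − 209 = 151°.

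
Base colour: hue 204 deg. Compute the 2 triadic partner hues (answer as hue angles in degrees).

204 + 120 = 324°
204 + 240 = 444 → 444 − 360 = 84°

324° and 84°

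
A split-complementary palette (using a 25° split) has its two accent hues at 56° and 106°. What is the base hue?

261°

The accents sit 25° either side of the complement, so the complement is their short-arc midpoint on the wheel.
Short-arc midpoint of 56° and 106°: 81°.
Base is 180° from the complement: 81 − 180 = -99 → -99 + 360 = 261°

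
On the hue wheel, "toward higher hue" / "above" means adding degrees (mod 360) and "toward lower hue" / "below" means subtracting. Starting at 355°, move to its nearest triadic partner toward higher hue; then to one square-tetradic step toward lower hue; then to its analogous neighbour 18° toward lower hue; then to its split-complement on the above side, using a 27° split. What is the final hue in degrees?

214°

triadic ↑ +120°: 355 + 120 = 475 → 475 − 360 = 115°
square ↓ −90°: 115 − 90 = 25°
analog 18° ↓ −18°: 25 − 18 = 7°
split-comp 27° ↑ +207°: 7 + 207 = 214°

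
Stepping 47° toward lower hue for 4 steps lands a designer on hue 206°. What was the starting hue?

4 steps of 47° (toward lower hue) give a net shift of −188°.
Start = end − shift: 206 + 188 = 394 → 394 − 360 = 34°

34°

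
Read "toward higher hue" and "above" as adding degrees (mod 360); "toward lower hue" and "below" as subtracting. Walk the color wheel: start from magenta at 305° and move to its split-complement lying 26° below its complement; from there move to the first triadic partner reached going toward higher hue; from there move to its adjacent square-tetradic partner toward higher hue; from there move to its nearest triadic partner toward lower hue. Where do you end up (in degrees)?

189°

+154° (split-comp 26° ↓): 305 + 154 = 459 → 459 − 360 = 99°
+120° (triadic ↑): 99 + 120 = 219°
+90° (square ↑): 219 + 90 = 309°
−120° (triadic ↓): 309 − 120 = 189°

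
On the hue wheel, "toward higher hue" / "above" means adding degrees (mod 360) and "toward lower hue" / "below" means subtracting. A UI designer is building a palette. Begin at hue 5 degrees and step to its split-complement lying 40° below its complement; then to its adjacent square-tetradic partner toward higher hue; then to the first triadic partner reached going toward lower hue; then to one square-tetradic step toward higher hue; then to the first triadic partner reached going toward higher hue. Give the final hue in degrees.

325°

5 + 140 = 145°   (split-comp 40° ↓)
145 + 90 = 235°   (square ↑)
235 − 120 = 115°   (triadic ↓)
115 + 90 = 205°   (square ↑)
205 + 120 = 325°   (triadic ↑)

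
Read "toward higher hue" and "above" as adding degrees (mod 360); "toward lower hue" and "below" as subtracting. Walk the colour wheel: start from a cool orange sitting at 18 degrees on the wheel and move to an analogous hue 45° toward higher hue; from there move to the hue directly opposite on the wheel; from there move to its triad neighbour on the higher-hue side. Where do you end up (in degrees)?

analog 45° ↑ +45°: 18 + 45 = 63°
complement +180°: 63 + 180 = 243°
triadic ↑ +120°: 243 + 120 = 363 → 363 − 360 = 3°

3°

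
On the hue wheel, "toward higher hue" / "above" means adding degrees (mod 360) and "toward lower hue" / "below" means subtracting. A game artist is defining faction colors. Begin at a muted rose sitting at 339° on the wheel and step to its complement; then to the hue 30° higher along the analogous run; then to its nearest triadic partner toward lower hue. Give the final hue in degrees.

69°

+180° (complement): 339 + 180 = 519 → 519 − 360 = 159°
+30° (analog 30° ↑): 159 + 30 = 189°
−120° (triadic ↓): 189 − 120 = 69°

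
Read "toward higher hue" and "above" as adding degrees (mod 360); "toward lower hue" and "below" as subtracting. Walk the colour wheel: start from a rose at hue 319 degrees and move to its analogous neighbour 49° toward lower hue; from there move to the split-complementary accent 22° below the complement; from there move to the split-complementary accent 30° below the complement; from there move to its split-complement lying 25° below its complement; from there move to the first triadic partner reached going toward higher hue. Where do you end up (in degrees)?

analog 49° ↓ −49°: 319 − 49 = 270°
split-comp 22° ↓ +158°: 270 + 158 = 428 → 428 − 360 = 68°
split-comp 30° ↓ +150°: 68 + 150 = 218°
split-comp 25° ↓ +155°: 218 + 155 = 373 → 373 − 360 = 13°
triadic ↑ +120°: 13 + 120 = 133°

133°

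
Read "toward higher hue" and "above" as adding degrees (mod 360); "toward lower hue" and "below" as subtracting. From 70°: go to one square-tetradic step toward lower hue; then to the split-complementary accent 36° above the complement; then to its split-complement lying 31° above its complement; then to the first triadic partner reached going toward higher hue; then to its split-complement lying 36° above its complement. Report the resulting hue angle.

23°

−90° (square ↓): 70 − 90 = -20 → -20 + 360 = 340°
+216° (split-comp 36° ↑): 340 + 216 = 556 → 556 − 360 = 196°
+211° (split-comp 31° ↑): 196 + 211 = 407 → 407 − 360 = 47°
+120° (triadic ↑): 47 + 120 = 167°
+216° (split-comp 36° ↑): 167 + 216 = 383 → 383 − 360 = 23°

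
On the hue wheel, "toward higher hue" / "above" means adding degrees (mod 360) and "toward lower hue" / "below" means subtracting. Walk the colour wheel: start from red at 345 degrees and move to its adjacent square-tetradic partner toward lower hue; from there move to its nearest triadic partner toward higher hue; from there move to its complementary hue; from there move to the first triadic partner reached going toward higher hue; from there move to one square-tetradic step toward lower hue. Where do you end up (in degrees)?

−90° (square ↓): 345 − 90 = 255°
+120° (triadic ↑): 255 + 120 = 375 → 375 − 360 = 15°
+180° (complement): 15 + 180 = 195°
+120° (triadic ↑): 195 + 120 = 315°
−90° (square ↓): 315 − 90 = 225°

225°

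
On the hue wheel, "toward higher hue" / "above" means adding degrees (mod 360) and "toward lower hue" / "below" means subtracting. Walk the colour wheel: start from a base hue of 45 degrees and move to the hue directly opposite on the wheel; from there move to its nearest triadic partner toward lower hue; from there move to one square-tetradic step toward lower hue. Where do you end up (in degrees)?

+180° (complement): 45 + 180 = 225°
−120° (triadic ↓): 225 − 120 = 105°
−90° (square ↓): 105 − 90 = 15°

15°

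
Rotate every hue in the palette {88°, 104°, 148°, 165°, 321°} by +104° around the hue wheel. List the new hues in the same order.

192°, 208°, 252°, 269°, 65°

88 + 104 = 192°
104 + 104 = 208°
148 + 104 = 252°
165 + 104 = 269°
321 + 104 = 425 → 425 − 360 = 65°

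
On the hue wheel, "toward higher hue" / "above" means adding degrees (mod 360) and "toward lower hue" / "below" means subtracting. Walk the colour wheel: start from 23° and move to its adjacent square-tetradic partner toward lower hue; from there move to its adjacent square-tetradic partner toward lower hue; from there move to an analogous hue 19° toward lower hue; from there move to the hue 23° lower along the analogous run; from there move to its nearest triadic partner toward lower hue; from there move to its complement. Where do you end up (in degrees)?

221°

23 − 90 = -67 → -67 + 360 = 293°   (square ↓)
293 − 90 = 203°   (square ↓)
203 − 19 = 184°   (analog 19° ↓)
184 − 23 = 161°   (analog 23° ↓)
161 − 120 = 41°   (triadic ↓)
41 + 180 = 221°   (complement)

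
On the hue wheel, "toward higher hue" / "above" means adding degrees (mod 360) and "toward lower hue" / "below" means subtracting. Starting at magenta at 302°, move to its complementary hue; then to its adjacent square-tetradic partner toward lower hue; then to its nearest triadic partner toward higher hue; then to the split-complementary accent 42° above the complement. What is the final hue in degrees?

14°

302 + 180 = 482 → 482 − 360 = 122°   (complement)
122 − 90 = 32°   (square ↓)
32 + 120 = 152°   (triadic ↑)
152 + 222 = 374 → 374 − 360 = 14°   (split-comp 42° ↑)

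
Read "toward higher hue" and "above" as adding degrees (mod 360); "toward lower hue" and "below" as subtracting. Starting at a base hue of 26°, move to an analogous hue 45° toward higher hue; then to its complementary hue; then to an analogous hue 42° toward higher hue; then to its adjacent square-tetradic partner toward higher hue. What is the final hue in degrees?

26 + 45 = 71°   (analog 45° ↑)
71 + 180 = 251°   (complement)
251 + 42 = 293°   (analog 42° ↑)
293 + 90 = 383 → 383 − 360 = 23°   (square ↑)

23°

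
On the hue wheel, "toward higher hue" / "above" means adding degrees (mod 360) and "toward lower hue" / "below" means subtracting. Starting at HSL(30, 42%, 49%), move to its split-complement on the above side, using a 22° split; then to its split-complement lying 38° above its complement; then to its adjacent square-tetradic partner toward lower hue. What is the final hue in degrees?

+202° (split-comp 22° ↑): 30 + 202 = 232°
+218° (split-comp 38° ↑): 232 + 218 = 450 → 450 − 360 = 90°
−90° (square ↓): 90 − 90 = 0°

0°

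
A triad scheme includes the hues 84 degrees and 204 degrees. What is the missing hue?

324°

A triad places three hues 120° apart.
The full set through 84° is {84°, 204°, 324°}.
Given {84°, 204°}, the missing hue is 324°.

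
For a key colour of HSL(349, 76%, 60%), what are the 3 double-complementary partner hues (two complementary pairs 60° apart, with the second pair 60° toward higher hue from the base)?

A rectangular tetradic uses two complementary pairs 60° apart: offsets 0°, 60°, 180°, 240°.
349 + 60 = 409 → 409 − 360 = 49°
349 + 180 = 529 → 529 − 360 = 169°
349 + 240 = 589 → 589 − 360 = 229°

49°, 169°, and 229°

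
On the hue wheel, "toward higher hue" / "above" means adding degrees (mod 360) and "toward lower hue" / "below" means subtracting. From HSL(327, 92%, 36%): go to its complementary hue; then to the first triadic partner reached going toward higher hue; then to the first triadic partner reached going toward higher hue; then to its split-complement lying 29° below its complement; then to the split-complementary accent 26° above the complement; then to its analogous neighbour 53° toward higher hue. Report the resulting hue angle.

77°

complement +180°: 327 + 180 = 507 → 507 − 360 = 147°
triadic ↑ +120°: 147 + 120 = 267°
triadic ↑ +120°: 267 + 120 = 387 → 387 − 360 = 27°
split-comp 29° ↓ +151°: 27 + 151 = 178°
split-comp 26° ↑ +206°: 178 + 206 = 384 → 384 − 360 = 24°
analog 53° ↑ +53°: 24 + 53 = 77°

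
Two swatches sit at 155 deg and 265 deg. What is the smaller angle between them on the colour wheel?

|155 − 265| = 110.
110 ≤ 180, so the shorter arc is 110°.

110°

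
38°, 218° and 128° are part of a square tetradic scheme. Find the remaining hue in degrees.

A square tetradic scheme places four hues every 90°.
The full set through 38° is {38°, 128°, 218°, 308°}.
Given {38°, 128°, 218°}, the missing hue is 308°.

308°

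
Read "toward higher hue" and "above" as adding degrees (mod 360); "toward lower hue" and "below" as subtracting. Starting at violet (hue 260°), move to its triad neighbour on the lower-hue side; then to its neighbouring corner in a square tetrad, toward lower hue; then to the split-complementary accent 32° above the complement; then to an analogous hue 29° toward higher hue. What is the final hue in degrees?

260 − 120 = 140°   (triadic ↓)
140 − 90 = 50°   (square ↓)
50 + 212 = 262°   (split-comp 32° ↑)
262 + 29 = 291°   (analog 29° ↑)

291°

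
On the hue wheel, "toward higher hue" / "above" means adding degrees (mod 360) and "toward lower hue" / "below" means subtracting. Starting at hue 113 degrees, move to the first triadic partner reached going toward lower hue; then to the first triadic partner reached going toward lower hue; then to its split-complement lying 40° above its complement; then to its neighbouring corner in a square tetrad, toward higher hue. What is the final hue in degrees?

113 − 120 = -7 → -7 + 360 = 353°   (triadic ↓)
353 − 120 = 233°   (triadic ↓)
233 + 220 = 453 → 453 − 360 = 93°   (split-comp 40° ↑)
93 + 90 = 183°   (square ↑)

183°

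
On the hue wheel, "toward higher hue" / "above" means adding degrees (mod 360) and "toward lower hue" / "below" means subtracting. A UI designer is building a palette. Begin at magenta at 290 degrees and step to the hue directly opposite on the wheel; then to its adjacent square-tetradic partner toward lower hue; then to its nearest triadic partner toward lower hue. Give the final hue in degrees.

290 + 180 = 470 → 470 − 360 = 110°   (complement)
110 − 90 = 20°   (square ↓)
20 − 120 = -100 → -100 + 360 = 260°   (triadic ↓)

260°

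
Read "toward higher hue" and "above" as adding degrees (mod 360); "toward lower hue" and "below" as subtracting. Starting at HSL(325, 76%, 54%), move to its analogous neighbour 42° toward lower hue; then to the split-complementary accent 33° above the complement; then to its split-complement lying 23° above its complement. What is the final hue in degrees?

339°

325 − 42 = 283°   (analog 42° ↓)
283 + 213 = 496 → 496 − 360 = 136°   (split-comp 33° ↑)
136 + 203 = 339°   (split-comp 23° ↑)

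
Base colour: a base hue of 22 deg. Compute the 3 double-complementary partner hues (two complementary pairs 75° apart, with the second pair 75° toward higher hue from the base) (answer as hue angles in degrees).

A rectangular tetradic uses two complementary pairs 75° apart: offsets 0°, 75°, 180°, 255°.
22 + 75 = 97°
22 + 180 = 202°
22 + 255 = 277°

97°, 202°, 277°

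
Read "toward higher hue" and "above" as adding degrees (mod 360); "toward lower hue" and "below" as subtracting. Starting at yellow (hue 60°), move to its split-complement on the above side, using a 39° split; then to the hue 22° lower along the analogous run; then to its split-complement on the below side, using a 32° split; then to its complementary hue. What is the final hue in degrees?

60 + 219 = 279°   (split-comp 39° ↑)
279 − 22 = 257°   (analog 22° ↓)
257 + 148 = 405 → 405 − 360 = 45°   (split-comp 32° ↓)
45 + 180 = 225°   (complement)

225°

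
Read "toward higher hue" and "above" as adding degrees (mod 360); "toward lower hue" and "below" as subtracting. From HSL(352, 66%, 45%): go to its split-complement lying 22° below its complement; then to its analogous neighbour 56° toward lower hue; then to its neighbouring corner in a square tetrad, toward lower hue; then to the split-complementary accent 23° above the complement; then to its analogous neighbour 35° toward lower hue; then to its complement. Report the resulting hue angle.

+158° (split-comp 22° ↓): 352 + 158 = 510 → 510 − 360 = 150°
−56° (analog 56° ↓): 150 − 56 = 94°
−90° (square ↓): 94 − 90 = 4°
+203° (split-comp 23° ↑): 4 + 203 = 207°
−35° (analog 35° ↓): 207 − 35 = 172°
+180° (complement): 172 + 180 = 352°

352°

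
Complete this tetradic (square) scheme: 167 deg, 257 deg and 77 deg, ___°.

A square tetradic scheme places four hues every 90°.
The full set through 77° is {77°, 167°, 257°, 347°}.
Given {77°, 167°, 257°}, the missing hue is 347°.

347°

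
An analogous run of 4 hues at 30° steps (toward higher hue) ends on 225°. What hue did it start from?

135°

3 steps of 30° (toward higher hue) give a net shift of +90°.
Start = end − shift: 225 − 90 = 135°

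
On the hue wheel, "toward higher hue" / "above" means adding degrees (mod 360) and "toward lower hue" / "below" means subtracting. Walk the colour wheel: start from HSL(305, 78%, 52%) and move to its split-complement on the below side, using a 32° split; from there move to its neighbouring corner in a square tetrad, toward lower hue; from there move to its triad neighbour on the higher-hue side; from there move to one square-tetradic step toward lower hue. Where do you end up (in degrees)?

305 + 148 = 453 → 453 − 360 = 93°   (split-comp 32° ↓)
93 − 90 = 3°   (square ↓)
3 + 120 = 123°   (triadic ↑)
123 − 90 = 33°   (square ↓)

33°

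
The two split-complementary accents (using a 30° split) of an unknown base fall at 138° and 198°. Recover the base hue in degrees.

The accents sit 30° either side of the complement, so the complement is their short-arc midpoint on the wheel.
Short-arc midpoint of 138° and 198°: 168°.
Base is 180° from the complement: 168 − 180 = -12 → -12 + 360 = 348°

348°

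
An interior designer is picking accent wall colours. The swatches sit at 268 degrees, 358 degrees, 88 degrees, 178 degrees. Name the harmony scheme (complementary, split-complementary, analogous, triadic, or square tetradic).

Sort the hues: 88°, 178°, 268°, 358°.
Successive gaps around the wheel: 90°, 90°, 90°, 90°.
Four hues every 90° form a square tetradic scheme.

square tetradic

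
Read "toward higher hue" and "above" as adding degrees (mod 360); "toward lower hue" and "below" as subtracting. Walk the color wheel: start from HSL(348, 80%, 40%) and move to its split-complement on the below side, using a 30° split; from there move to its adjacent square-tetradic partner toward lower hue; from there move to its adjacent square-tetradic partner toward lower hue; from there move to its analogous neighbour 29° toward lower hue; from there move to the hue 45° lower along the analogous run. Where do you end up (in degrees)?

244°

split-comp 30° ↓ +150°: 348 + 150 = 498 → 498 − 360 = 138°
square ↓ −90°: 138 − 90 = 48°
square ↓ −90°: 48 − 90 = -42 → -42 + 360 = 318°
analog 29° ↓ −29°: 318 − 29 = 289°
analog 45° ↓ −45°: 289 − 45 = 244°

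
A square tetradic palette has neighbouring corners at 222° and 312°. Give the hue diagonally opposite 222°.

A square tetradic scheme places four hues 90° apart; opposite corners are 180° apart.
222 + 180 = 402 → 402 − 360 = 42°

42°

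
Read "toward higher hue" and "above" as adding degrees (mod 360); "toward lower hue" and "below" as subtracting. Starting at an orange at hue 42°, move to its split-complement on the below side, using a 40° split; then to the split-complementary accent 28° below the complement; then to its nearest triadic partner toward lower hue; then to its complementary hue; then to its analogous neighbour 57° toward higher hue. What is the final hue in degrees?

42 + 140 = 182°   (split-comp 40° ↓)
182 + 152 = 334°   (split-comp 28° ↓)
334 − 120 = 214°   (triadic ↓)
214 + 180 = 394 → 394 − 360 = 34°   (complement)
34 + 57 = 91°   (analog 57° ↑)

91°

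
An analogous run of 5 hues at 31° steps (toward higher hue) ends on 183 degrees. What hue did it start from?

59°

4 steps of 31° (toward higher hue) give a net shift of +124°.
Start = end − shift: 183 − 124 = 59°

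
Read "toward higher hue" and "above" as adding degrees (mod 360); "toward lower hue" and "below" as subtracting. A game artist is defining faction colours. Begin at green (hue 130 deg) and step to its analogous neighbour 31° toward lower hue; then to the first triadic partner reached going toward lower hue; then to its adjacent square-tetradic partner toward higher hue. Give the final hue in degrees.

69°

130 − 31 = 99°   (analog 31° ↓)
99 − 120 = -21 → -21 + 360 = 339°   (triadic ↓)
339 + 90 = 429 → 429 − 360 = 69°   (square ↑)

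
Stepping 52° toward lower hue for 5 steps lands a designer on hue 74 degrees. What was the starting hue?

334°

5 steps of 52° (toward lower hue) give a net shift of −260°.
Start = end − shift: 74 + 260 = 334°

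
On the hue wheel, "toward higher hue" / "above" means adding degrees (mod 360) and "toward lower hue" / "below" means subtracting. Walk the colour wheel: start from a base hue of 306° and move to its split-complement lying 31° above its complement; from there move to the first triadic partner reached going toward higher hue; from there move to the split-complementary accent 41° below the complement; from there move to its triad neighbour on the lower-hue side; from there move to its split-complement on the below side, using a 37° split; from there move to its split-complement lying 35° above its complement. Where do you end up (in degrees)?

294°

split-comp 31° ↑ +211°: 306 + 211 = 517 → 517 − 360 = 157°
triadic ↑ +120°: 157 + 120 = 277°
split-comp 41° ↓ +139°: 277 + 139 = 416 → 416 − 360 = 56°
triadic ↓ −120°: 56 − 120 = -64 → -64 + 360 = 296°
split-comp 37° ↓ +143°: 296 + 143 = 439 → 439 − 360 = 79°
split-comp 35° ↑ +215°: 79 + 215 = 294°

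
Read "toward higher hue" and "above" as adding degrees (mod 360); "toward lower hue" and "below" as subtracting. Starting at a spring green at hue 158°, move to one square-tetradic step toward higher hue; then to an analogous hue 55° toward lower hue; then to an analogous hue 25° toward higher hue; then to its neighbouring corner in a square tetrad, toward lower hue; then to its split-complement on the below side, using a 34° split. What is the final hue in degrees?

274°

square ↑ +90°: 158 + 90 = 248°
analog 55° ↓ −55°: 248 − 55 = 193°
analog 25° ↑ +25°: 193 + 25 = 218°
square ↓ −90°: 218 − 90 = 128°
split-comp 34° ↓ +146°: 128 + 146 = 274°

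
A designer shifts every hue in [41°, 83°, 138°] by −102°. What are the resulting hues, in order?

299°, 341°, 36°

41 − 102 = -61 → -61 + 360 = 299°
83 − 102 = -19 → -19 + 360 = 341°
138 − 102 = 36°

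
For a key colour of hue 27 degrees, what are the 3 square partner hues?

117°, 207°, and 297°

A square tetradic scheme places four hues every 90°.
27 + 90 = 117°
27 + 180 = 207°
27 + 270 = 297°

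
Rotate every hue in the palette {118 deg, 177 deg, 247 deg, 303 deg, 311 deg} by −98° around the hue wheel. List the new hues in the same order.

20°, 79°, 149°, 205°, 213°

118 − 98 = 20°
177 − 98 = 79°
247 − 98 = 149°
303 − 98 = 205°
311 − 98 = 213°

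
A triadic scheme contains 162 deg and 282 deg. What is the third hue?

42°

A triad spaces three hues 120° apart.
The full set is {42°, 162°, 282°}.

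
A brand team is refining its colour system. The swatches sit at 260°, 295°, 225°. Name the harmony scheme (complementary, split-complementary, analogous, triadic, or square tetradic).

analogous

Sort the hues: 225°, 260°, 295°.
Successive gaps around the wheel: 35°, 35°, 290°.
A run of hues at equal small steps (35°) with one large closing gap is an analogous group.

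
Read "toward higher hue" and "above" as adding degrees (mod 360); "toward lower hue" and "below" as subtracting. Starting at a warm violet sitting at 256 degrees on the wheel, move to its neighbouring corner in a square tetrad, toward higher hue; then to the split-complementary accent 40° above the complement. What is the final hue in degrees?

206°

256 + 90 = 346°   (square ↑)
346 + 220 = 566 → 566 − 360 = 206°   (split-comp 40° ↑)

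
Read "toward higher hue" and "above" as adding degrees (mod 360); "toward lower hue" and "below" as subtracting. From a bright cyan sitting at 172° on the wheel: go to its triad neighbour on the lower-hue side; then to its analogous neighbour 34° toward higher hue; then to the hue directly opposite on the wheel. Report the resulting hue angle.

triadic ↓ −120°: 172 − 120 = 52°
analog 34° ↑ +34°: 52 + 34 = 86°
complement +180°: 86 + 180 = 266°

266°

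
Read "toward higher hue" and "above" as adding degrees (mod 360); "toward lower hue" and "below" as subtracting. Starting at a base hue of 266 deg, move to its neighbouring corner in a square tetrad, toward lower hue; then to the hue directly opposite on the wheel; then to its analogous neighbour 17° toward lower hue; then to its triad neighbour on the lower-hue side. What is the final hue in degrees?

266 − 90 = 176°   (square ↓)
176 + 180 = 356°   (complement)
356 − 17 = 339°   (analog 17° ↓)
339 − 120 = 219°   (triadic ↓)

219°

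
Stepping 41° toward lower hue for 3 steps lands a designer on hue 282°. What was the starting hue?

3 steps of 41° (toward lower hue) give a net shift of −123°.
Start = end − shift: 282 + 123 = 405 → 405 − 360 = 45°

45°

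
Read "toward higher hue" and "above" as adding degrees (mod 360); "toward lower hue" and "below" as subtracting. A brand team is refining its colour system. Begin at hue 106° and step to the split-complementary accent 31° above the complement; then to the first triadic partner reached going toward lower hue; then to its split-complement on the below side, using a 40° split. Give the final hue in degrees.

337°

split-comp 31° ↑ +211°: 106 + 211 = 317°
triadic ↓ −120°: 317 − 120 = 197°
split-comp 40° ↓ +140°: 197 + 140 = 337°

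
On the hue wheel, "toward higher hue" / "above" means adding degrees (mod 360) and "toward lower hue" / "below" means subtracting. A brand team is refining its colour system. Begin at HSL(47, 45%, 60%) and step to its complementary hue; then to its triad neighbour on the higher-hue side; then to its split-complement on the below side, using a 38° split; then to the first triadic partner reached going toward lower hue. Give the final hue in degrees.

9°

complement +180°: 47 + 180 = 227°
triadic ↑ +120°: 227 + 120 = 347°
split-comp 38° ↓ +142°: 347 + 142 = 489 → 489 − 360 = 129°
triadic ↓ −120°: 129 − 120 = 9°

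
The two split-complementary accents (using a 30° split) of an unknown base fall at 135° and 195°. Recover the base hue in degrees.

The accents sit 30° either side of the complement, so the complement is their short-arc midpoint on the wheel.
Short-arc midpoint of 135° and 195°: 165°.
Base is 180° from the complement: 165 − 180 = -15 → -15 + 360 = 345°

345°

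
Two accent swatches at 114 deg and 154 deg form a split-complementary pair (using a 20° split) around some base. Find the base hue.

The accents sit 20° either side of the complement, so the complement is their short-arc midpoint on the wheel.
Short-arc midpoint of 114° and 154°: 134°.
Base is 180° from the complement: 134 − 180 = -46 → -46 + 360 = 314°

314°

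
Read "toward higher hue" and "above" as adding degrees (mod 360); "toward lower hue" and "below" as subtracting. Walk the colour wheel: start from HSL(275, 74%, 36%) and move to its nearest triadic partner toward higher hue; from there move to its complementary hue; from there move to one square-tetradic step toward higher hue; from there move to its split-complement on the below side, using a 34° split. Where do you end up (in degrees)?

91°

triadic ↑ +120°: 275 + 120 = 395 → 395 − 360 = 35°
complement +180°: 35 + 180 = 215°
square ↑ +90°: 215 + 90 = 305°
split-comp 34° ↓ +146°: 305 + 146 = 451 → 451 − 360 = 91°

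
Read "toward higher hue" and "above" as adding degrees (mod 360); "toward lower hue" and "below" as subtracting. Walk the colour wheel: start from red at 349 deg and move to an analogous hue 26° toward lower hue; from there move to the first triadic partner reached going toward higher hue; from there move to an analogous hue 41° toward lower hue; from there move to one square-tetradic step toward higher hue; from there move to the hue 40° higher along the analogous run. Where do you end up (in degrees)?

172°

analog 26° ↓ −26°: 349 − 26 = 323°
triadic ↑ +120°: 323 + 120 = 443 → 443 − 360 = 83°
analog 41° ↓ −41°: 83 − 41 = 42°
square ↑ +90°: 42 + 90 = 132°
analog 40° ↑ +40°: 132 + 40 = 172°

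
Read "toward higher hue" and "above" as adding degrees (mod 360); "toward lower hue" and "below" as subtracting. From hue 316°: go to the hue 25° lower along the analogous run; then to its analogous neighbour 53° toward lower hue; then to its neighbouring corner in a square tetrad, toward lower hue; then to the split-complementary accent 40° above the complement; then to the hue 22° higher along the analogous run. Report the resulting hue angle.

analog 25° ↓ −25°: 316 − 25 = 291°
analog 53° ↓ −53°: 291 − 53 = 238°
square ↓ −90°: 238 − 90 = 148°
split-comp 40° ↑ +220°: 148 + 220 = 368 → 368 − 360 = 8°
analog 22° ↑ +22°: 8 + 22 = 30°

30°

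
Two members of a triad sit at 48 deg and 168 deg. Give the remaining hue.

A triad spaces three hues 120° apart.
The full set is {48°, 168°, 288°}.

288°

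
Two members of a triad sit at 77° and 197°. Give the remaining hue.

A triad spaces three hues 120° apart.
The full set is {77°, 197°, 317°}.

317°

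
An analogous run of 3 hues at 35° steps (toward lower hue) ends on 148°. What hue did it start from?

218°

2 steps of 35° (toward lower hue) give a net shift of −70°.
Start = end − shift: 148 + 70 = 218°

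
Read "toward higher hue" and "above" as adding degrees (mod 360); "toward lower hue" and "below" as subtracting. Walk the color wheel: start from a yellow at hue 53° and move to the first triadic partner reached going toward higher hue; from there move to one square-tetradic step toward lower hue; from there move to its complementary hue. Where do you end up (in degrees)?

263°

triadic ↑ +120°: 53 + 120 = 173°
square ↓ −90°: 173 − 90 = 83°
complement +180°: 83 + 180 = 263°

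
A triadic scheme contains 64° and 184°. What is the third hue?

A triad spaces three hues 120° apart.
The full set is {64°, 184°, 304°}.

304°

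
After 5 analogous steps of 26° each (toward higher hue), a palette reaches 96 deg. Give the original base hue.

326°

5 steps of 26° (toward higher hue) give a net shift of +130°.
Start = end − shift: 96 − 130 = -34 → -34 + 360 = 326°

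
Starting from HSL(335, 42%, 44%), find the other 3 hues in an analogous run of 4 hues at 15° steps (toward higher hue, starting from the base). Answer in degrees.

350°, 5°, and 20°

335 + 15 = 350°
335 + 30 = 365 → 365 − 360 = 5°
335 + 45 = 380 → 380 − 360 = 20°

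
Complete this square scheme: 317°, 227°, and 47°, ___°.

A square tetradic scheme places four hues every 90°.
The full set through 47° is {47°, 137°, 227°, 317°}.
Given {47°, 227°, 317°}, the missing hue is 137°.

137°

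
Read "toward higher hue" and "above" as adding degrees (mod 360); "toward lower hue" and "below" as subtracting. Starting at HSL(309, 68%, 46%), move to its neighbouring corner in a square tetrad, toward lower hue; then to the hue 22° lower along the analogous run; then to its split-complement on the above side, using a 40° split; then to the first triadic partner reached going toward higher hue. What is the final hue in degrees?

177°

square ↓ −90°: 309 − 90 = 219°
analog 22° ↓ −22°: 219 − 22 = 197°
split-comp 40° ↑ +220°: 197 + 220 = 417 → 417 − 360 = 57°
triadic ↑ +120°: 57 + 120 = 177°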